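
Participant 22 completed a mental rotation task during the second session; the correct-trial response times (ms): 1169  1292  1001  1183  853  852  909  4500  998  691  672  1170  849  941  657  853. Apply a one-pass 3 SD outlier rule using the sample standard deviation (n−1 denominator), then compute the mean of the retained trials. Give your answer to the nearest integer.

n = 16, ΣRT = 18590, M = 1161.875
Σ(x−M)² = 12427361.75; s = √(12427361.75/15) = 910.215
Cutoffs: 1161.875 ± 3·910.215 → [-1568.8, 3892.5]
Outside: 4500 → excluded.
Retained (n=15): Σ = 14090, mean = 14090/15 = 939.333

939 ms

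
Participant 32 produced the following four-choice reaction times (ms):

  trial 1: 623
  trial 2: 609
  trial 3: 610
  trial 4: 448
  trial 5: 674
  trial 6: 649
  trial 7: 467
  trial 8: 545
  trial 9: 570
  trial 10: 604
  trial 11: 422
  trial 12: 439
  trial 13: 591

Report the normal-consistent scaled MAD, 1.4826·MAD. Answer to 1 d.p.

Sorted: 422, 439, 448, 467, 545, 570, 591, 604, 609, 610, 623, 649, 674 → median = 591
|x − 591| sorted: 0, 13, 18, 19, 21, 32, 46, 58, 83, 124, 143, 152, 169 → MAD = 46
Robust SD ≈ 1.4826 × 46 = 68.200

68.2 ms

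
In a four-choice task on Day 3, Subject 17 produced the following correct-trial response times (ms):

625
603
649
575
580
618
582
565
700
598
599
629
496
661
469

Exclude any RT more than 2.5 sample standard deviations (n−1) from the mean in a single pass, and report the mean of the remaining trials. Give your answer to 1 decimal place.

n = 15, ΣRT = 8949, M = 596.600
Σ(x−M)² = 48303.60; s = √(48303.60/14) = 58.739
Cutoffs: 596.600 ± 2.5·58.739 → [449.8, 743.4]
No RTs fall outside the cutoffs; all 15 retained. Mean = 8949/15 = 596.600

596.6 ms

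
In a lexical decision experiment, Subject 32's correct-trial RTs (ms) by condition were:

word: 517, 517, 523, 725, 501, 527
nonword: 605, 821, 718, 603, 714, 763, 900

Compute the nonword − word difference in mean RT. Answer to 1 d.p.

180.3 ms

M(word) = 3310/6 = 551.667
M(nonword) = 5124/7 = 732.000
Difference = 732.000 − 551.667 = 180.333 ms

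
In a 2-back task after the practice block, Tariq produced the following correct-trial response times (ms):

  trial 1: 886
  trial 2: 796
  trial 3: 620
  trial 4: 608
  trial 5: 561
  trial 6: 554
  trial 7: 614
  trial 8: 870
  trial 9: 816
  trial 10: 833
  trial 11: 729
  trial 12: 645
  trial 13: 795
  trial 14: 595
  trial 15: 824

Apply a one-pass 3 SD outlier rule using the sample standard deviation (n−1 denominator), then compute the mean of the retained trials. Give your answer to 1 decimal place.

n = 15, ΣRT = 10746, M = 716.400
Σ(x−M)² = 202011.60; s = √(202011.60/14) = 120.122
Cutoffs: 716.400 ± 3·120.122 → [356.0, 1076.8]
No RTs fall outside the cutoffs; all 15 retained. Mean = 10746/15 = 716.400

716.4 ms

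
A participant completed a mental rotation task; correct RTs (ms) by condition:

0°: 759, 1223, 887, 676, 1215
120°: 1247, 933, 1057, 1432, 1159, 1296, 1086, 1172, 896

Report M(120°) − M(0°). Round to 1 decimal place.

190.0 ms

M(0°) = 4760/5 = 952.000
M(120°) = 10278/9 = 1142.000
Difference = 1142.000 − 952.000 = 190.000 ms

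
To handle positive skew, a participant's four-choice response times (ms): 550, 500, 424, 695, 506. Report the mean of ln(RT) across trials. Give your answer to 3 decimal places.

6.269

ln(RT): 6.3099, 6.2146, 6.0497, 6.5439, 6.2265
Σ ln(RT) = 31.3447
Mean = 31.3447/5 = 6.26894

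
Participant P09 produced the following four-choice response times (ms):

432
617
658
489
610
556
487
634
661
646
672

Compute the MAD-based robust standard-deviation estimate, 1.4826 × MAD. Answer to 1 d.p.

65.2 ms

Sorted: 432, 487, 489, 556, 610, 617, 634, 646, 658, 661, 672 → median = 617
|x − 617| sorted: 0, 7, 17, 29, 41, 44, 55, 61, 128, 130, 185 → MAD = 44
Robust SD ≈ 1.4826 × 44 = 65.234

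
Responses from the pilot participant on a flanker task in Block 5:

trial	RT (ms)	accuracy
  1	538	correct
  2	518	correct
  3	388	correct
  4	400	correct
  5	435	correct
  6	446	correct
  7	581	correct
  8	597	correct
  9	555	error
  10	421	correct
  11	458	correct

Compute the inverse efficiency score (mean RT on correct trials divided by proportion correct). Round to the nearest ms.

Correct trials (n=10): 538, 518, 388, 400, 435, 446, 581, 597, 421, 458
Mean correct RT = 4782/10 = 478.2000 ms
Proportion correct = 10/11
IES = 478.2000 / (10/11) = 526.020 ms

526 ms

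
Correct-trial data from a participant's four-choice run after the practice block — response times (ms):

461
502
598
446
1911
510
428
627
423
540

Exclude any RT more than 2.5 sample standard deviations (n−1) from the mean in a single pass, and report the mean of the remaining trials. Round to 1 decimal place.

503.9 ms

n = 10, ΣRT = 6446, M = 644.600
Σ(x−M)² = 1824816.40; s = √(1824816.40/9) = 450.286
Cutoffs: 644.600 ± 2.5·450.286 → [-481.1, 1770.3]
Outside: 1911 → excluded.
Retained (n=9): Σ = 4535, mean = 4535/9 = 503.889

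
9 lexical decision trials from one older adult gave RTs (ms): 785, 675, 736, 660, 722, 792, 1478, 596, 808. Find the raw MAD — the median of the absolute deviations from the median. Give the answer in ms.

61 ms

Sorted: 596, 660, 675, 722, 736, 785, 792, 808, 1478 → median = 736
|x − 736|: 49, 61, 0, 76, 14, 56, 742, 140, 72
Sorted deviations: 0, 14, 49, 56, 61, 72, 76, 140, 742 → MAD = 61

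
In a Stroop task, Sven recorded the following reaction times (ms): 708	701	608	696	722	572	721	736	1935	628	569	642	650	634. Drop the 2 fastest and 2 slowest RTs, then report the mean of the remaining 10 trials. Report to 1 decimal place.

671.0 ms

Sorted: 569, 572, 608, 628, 634, 642, 650, 696, 701, 708, 721, 722, 736, 1935
Drop lowest 2 (569, 572) and highest 2 (736, 1935)
Remaining (n=10): Σ = 6710, mean = 6710/10 = 671.000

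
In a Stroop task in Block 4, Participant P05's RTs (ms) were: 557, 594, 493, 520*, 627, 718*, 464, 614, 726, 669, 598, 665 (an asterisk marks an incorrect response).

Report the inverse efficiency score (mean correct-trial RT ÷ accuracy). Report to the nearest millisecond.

Correct trials (n=10): 557, 594, 493, 627, 464, 614, 726, 669, 598, 665
Mean correct RT = 6007/10 = 600.7000 ms
Proportion correct = 10/12
IES = 600.7000 / (10/12) = 720.840 ms

721 ms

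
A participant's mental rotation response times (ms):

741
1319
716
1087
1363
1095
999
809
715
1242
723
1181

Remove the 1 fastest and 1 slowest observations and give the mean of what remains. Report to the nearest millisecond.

991 ms

Sorted: 715, 716, 723, 741, 809, 999, 1087, 1095, 1181, 1242, 1319, 1363
Drop lowest 1 (715) and highest 1 (1363)
Remaining (n=10): Σ = 9912, mean = 9912/10 = 991.200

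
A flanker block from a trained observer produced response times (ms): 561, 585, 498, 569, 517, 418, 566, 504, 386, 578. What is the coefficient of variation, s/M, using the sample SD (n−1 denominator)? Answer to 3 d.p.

n = 10, Σ = 5182, M = 518.2000
Σ(x−M)² = 42863.600; s = √(42863.600/9) = 69.0118
CV = 69.0118 / 518.2000 = 0.13318

0.133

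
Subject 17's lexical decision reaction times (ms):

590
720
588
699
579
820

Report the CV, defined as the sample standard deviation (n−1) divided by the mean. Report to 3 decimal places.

n = 6, Σ = 3996, M = 666.0000
Σ(x−M)² = 47150.000; s = √(47150.000/5) = 97.1082
CV = 97.1082 / 666.0000 = 0.14581

0.146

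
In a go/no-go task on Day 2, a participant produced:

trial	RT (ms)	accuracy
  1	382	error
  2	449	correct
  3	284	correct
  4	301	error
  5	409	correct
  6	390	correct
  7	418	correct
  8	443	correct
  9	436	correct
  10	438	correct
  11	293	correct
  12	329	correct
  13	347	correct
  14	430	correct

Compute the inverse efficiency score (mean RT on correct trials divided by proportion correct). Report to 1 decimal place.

Correct trials (n=12): 449, 284, 409, 390, 418, 443, 436, 438, 293, 329, 347, 430
Mean correct RT = 4666/12 = 388.8333 ms
Proportion correct = 12/14
IES = 388.8333 / (12/14) = 453.639 ms

453.6 ms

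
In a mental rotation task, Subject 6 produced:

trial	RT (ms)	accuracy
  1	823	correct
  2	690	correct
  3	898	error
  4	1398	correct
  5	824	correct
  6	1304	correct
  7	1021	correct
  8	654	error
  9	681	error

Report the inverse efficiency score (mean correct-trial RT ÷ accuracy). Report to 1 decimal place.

1515.0 ms

Correct trials (n=6): 823, 690, 1398, 824, 1304, 1021
Mean correct RT = 6060/6 = 1010.0000 ms
Proportion correct = 6/9
IES = 1010.0000 / (6/9) = 1515.000 ms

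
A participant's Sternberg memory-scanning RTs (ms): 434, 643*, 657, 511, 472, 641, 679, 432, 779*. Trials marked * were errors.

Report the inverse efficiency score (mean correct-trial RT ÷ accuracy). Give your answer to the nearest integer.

703 ms

Correct trials (n=7): 434, 657, 511, 472, 641, 679, 432
Mean correct RT = 3826/7 = 546.5714 ms
Proportion correct = 7/9
IES = 546.5714 / (7/9) = 702.735 ms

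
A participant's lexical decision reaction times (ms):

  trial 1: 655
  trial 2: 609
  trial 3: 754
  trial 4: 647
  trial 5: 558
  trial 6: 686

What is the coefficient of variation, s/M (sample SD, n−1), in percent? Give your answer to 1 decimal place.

10.2%

n = 6, Σ = 3909, M = 651.5000
Σ(x−M)² = 22277.500; s = √(22277.500/5) = 66.7495
CV = 66.7495 / 651.5000 = 0.10246 = 10.246%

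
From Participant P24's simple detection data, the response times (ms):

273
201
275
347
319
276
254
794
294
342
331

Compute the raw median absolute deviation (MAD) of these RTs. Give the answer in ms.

37 ms

Sorted: 201, 254, 273, 275, 276, 294, 319, 331, 342, 347, 794 → median = 294
|x − 294|: 21, 93, 19, 53, 25, 18, 40, 500, 0, 48, 37
Sorted deviations: 0, 18, 19, 21, 25, 37, 40, 48, 53, 93, 500 → MAD = 37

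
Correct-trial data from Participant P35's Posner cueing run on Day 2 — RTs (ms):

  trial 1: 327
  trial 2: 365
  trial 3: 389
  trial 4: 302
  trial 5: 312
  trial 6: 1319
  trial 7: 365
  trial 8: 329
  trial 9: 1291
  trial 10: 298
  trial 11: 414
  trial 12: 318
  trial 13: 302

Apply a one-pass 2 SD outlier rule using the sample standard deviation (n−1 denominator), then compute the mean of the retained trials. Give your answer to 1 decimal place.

n = 13, ΣRT = 6331, M = 487.000
Σ(x−M)² = 1597262.00; s = √(1597262.00/12) = 364.836
Cutoffs: 487.000 ± 2·364.836 → [-242.7, 1216.7]
Outside: 1291, 1319 → excluded.
Retained (n=11): Σ = 3721, mean = 3721/11 = 338.273

338.3 ms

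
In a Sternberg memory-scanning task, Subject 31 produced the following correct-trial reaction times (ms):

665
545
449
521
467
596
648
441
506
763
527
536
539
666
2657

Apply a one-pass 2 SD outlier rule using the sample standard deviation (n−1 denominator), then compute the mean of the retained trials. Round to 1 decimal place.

n = 15, ΣRT = 10526, M = 701.733
Σ(x−M)² = 4210492.93; s = √(4210492.93/14) = 548.406
Cutoffs: 701.733 ± 2·548.406 → [-395.1, 1798.5]
Outside: 2657 → excluded.
Retained (n=14): Σ = 7869, mean = 7869/14 = 562.071

562.1 ms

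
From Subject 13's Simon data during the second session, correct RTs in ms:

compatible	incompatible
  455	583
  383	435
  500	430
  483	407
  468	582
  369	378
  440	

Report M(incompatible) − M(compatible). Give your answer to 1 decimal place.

M(compatible) = 3098/7 = 442.571
M(incompatible) = 2815/6 = 469.167
Difference = 469.167 − 442.571 = 26.595 ms

26.6 ms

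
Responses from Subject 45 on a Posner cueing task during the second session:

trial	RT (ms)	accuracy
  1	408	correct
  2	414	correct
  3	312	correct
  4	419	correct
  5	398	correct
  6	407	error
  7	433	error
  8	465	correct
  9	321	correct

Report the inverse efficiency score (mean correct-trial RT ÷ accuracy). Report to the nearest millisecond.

503 ms

Correct trials (n=7): 408, 414, 312, 419, 398, 465, 321
Mean correct RT = 2737/7 = 391.0000 ms
Proportion correct = 7/9
IES = 391.0000 / (7/9) = 502.714 ms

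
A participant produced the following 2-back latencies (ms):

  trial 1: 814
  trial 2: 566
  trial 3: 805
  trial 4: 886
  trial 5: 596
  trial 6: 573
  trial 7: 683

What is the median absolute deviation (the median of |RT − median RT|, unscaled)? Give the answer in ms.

117 ms

Sorted: 566, 573, 596, 683, 805, 814, 886 → median = 683
|x − 683|: 131, 117, 122, 203, 87, 110, 0
Sorted deviations: 0, 87, 110, 117, 122, 131, 203 → MAD = 117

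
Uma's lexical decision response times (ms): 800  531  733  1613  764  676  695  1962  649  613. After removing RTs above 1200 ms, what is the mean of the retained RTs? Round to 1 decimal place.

682.6 ms

Excluded: 1613, 1962
Retained (n=8): Σ = 5461
Mean = 5461/8 = 682.6250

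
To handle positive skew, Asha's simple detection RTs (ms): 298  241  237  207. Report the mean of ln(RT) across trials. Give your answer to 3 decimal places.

ln(RT): 5.6971, 5.4848, 5.4681, 5.3327
Σ ln(RT) = 21.9827
Mean = 21.9827/4 = 5.49567

5.496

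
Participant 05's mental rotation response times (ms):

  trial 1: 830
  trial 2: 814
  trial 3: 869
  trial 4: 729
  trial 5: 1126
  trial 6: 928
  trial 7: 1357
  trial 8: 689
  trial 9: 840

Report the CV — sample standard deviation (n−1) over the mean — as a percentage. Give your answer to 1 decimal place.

n = 9, Σ = 8182, M = 909.1111
Σ(x−M)² = 350580.889; s = √(350580.889/8) = 209.3385
CV = 209.3385 / 909.1111 = 0.23027 = 23.027%

23.0%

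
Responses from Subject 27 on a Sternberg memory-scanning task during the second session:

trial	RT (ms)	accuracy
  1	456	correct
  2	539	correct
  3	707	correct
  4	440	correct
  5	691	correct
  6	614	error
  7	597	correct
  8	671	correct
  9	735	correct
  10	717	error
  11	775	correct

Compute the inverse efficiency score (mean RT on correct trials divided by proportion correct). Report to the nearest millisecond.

Correct trials (n=9): 456, 539, 707, 440, 691, 597, 671, 735, 775
Mean correct RT = 5611/9 = 623.4444 ms
Proportion correct = 9/11
IES = 623.4444 / (9/11) = 761.988 ms

762 ms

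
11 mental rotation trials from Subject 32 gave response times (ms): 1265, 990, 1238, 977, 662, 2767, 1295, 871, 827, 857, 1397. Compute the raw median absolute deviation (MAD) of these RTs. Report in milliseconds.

248 ms

Sorted: 662, 827, 857, 871, 977, 990, 1238, 1265, 1295, 1397, 2767 → median = 990
|x − 990|: 275, 0, 248, 13, 328, 1777, 305, 119, 163, 133, 407
Sorted deviations: 0, 13, 119, 133, 163, 248, 275, 305, 328, 407, 1777 → MAD = 248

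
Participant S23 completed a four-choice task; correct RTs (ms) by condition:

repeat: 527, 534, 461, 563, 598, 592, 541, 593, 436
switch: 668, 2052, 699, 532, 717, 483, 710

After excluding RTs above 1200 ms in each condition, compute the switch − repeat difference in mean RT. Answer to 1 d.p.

switch: exclude 2052
M(repeat) = 4845/9 = 538.333
M(switch) = 3809/6 = 634.833
Difference = 634.833 − 538.333 = 96.500 ms

96.5 ms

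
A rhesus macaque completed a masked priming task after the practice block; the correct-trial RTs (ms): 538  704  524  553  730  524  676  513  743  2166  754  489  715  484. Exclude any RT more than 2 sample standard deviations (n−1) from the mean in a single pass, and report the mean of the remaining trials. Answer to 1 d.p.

611.3 ms

n = 14, ΣRT = 10113, M = 722.357
Σ(x−M)² = 2384591.21; s = √(2384591.21/13) = 428.287
Cutoffs: 722.357 ± 2·428.287 → [-134.2, 1578.9]
Outside: 2166 → excluded.
Retained (n=13): Σ = 7947, mean = 7947/13 = 611.308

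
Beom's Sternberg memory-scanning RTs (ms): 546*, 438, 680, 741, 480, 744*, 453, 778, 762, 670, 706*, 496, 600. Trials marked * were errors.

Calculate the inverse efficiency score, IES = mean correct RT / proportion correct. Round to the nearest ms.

Correct trials (n=10): 438, 680, 741, 480, 453, 778, 762, 670, 496, 600
Mean correct RT = 6098/10 = 609.8000 ms
Proportion correct = 10/13
IES = 609.8000 / (10/13) = 792.740 ms

793 ms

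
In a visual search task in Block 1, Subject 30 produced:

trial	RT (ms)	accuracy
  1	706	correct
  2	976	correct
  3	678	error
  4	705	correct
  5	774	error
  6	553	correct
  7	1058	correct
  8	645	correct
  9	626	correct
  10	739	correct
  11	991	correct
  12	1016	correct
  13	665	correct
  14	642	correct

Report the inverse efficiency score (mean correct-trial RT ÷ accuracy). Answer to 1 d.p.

Correct trials (n=12): 706, 976, 705, 553, 1058, 645, 626, 739, 991, 1016, 665, 642
Mean correct RT = 9322/12 = 776.8333 ms
Proportion correct = 12/14
IES = 776.8333 / (12/14) = 906.306 ms

906.3 ms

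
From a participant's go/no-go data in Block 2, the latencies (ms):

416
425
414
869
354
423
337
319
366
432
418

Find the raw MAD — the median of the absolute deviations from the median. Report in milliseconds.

Sorted: 319, 337, 354, 366, 414, 416, 418, 423, 425, 432, 869 → median = 416
|x − 416|: 0, 9, 2, 453, 62, 7, 79, 97, 50, 16, 2
Sorted deviations: 0, 2, 2, 7, 9, 16, 50, 62, 79, 97, 453 → MAD = 16

16 ms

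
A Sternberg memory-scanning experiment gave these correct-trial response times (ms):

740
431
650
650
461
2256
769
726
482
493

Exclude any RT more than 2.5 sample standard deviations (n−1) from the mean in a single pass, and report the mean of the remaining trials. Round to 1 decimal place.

600.2 ms

n = 10, ΣRT = 7658, M = 765.800
Σ(x−M)² = 2609731.60; s = √(2609731.60/9) = 538.489
Cutoffs: 765.800 ± 2.5·538.489 → [-580.4, 2112.0]
Outside: 2256 → excluded.
Retained (n=9): Σ = 5402, mean = 5402/9 = 600.222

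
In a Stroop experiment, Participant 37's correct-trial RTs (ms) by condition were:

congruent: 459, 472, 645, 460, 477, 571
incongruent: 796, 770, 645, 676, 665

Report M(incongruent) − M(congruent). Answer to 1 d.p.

196.4 ms

M(congruent) = 3084/6 = 514.000
M(incongruent) = 3552/5 = 710.400
Difference = 710.400 − 514.000 = 196.400 ms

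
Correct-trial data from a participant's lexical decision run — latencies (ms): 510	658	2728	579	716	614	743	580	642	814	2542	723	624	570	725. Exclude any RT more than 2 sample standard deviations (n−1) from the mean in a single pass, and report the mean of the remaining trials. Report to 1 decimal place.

n = 15, ΣRT = 13768, M = 917.867
Σ(x−M)² = 6910355.73; s = √(6910355.73/14) = 702.564
Cutoffs: 917.867 ± 2·702.564 → [-487.3, 2323.0]
Outside: 2542, 2728 → excluded.
Retained (n=13): Σ = 8498, mean = 8498/13 = 653.692

653.7 ms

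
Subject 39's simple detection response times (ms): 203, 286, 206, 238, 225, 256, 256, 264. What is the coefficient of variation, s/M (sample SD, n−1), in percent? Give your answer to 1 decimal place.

12.0%

n = 8, Σ = 1934, M = 241.7500
Σ(x−M)² = 5933.500; s = √(5933.500/7) = 29.1143
CV = 29.1143 / 241.7500 = 0.12043 = 12.043%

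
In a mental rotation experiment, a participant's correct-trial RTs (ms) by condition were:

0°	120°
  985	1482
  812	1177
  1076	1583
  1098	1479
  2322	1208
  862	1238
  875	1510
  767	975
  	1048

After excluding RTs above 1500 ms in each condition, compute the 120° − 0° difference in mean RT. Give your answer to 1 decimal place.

304.6 ms

0°: exclude 2322
120°: exclude 1583, 1510
M(0°) = 6475/7 = 925.000
M(120°) = 8607/7 = 1229.571
Difference = 1229.571 − 925.000 = 304.571 ms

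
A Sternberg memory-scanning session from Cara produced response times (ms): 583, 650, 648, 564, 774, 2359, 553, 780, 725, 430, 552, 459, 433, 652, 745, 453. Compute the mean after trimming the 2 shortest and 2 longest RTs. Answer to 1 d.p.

613.2 ms

Sorted: 430, 433, 453, 459, 552, 553, 564, 583, 648, 650, 652, 725, 745, 774, 780, 2359
Drop lowest 2 (430, 433) and highest 2 (780, 2359)
Remaining (n=12): Σ = 7358, mean = 7358/12 = 613.167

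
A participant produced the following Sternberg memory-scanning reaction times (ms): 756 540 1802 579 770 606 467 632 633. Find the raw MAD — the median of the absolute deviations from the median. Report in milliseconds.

92 ms

Sorted: 467, 540, 579, 606, 632, 633, 756, 770, 1802 → median = 632
|x − 632|: 124, 92, 1170, 53, 138, 26, 165, 0, 1
Sorted deviations: 0, 1, 26, 53, 92, 124, 138, 165, 1170 → MAD = 92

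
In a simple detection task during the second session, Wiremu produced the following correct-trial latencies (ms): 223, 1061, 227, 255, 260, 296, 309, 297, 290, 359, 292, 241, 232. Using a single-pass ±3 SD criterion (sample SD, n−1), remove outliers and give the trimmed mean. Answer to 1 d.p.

273.4 ms

n = 13, ΣRT = 4342, M = 334.000
Σ(x−M)² = 590832.00; s = √(590832.00/12) = 221.892
Cutoffs: 334.000 ± 3·221.892 → [-331.7, 999.7]
Outside: 1061 → excluded.
Retained (n=12): Σ = 3281, mean = 3281/12 = 273.417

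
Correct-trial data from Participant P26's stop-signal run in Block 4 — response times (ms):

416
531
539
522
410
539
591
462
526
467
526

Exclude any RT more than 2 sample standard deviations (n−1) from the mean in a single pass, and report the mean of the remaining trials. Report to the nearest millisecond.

n = 11, ΣRT = 5529, M = 502.636
Σ(x−M)² = 31732.55; s = √(31732.55/10) = 56.332
Cutoffs: 502.636 ± 2·56.332 → [390.0, 615.3]
No RTs fall outside the cutoffs; all 11 retained. Mean = 5529/11 = 502.636

503 ms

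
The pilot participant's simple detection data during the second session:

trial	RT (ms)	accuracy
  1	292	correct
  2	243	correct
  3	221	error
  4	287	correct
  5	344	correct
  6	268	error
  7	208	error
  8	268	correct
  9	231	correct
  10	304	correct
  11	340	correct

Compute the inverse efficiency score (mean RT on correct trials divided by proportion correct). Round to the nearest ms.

Correct trials (n=8): 292, 243, 287, 344, 268, 231, 304, 340
Mean correct RT = 2309/8 = 288.6250 ms
Proportion correct = 8/11
IES = 288.6250 / (8/11) = 396.859 ms

397 ms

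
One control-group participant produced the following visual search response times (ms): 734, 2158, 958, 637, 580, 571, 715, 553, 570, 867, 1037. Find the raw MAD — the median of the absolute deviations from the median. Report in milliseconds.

145 ms

Sorted: 553, 570, 571, 580, 637, 715, 734, 867, 958, 1037, 2158 → median = 715
|x − 715|: 19, 1443, 243, 78, 135, 144, 0, 162, 145, 152, 322
Sorted deviations: 0, 19, 78, 135, 144, 145, 152, 162, 243, 322, 1443 → MAD = 145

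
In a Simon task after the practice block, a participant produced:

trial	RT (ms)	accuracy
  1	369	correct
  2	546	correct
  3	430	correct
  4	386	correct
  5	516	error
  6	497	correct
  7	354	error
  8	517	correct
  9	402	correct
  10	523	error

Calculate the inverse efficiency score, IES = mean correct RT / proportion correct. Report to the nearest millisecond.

642 ms

Correct trials (n=7): 369, 546, 430, 386, 497, 517, 402
Mean correct RT = 3147/7 = 449.5714 ms
Proportion correct = 7/10
IES = 449.5714 / (7/10) = 642.245 ms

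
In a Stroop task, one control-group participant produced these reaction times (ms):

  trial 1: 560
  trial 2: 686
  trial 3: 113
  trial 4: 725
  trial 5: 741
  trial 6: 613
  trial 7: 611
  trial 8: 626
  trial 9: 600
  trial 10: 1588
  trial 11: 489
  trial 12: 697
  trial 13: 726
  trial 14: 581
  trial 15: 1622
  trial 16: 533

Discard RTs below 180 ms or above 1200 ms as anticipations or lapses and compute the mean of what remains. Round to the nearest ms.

630 ms

Excluded: 113, 1588, 1622
Retained (n=13): Σ = 8188
Mean = 8188/13 = 629.8462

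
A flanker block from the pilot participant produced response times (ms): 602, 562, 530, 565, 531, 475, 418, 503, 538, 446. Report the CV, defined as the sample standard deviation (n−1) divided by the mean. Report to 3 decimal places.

0.110

n = 10, Σ = 5170, M = 517.0000
Σ(x−M)² = 29162.000; s = √(29162.000/9) = 56.9229
CV = 56.9229 / 517.0000 = 0.11010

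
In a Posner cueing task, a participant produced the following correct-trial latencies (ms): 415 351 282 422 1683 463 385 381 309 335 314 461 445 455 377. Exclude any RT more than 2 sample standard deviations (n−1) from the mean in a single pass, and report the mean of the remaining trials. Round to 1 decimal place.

n = 15, ΣRT = 7078, M = 471.867
Σ(x−M)² = 1619407.73; s = √(1619407.73/14) = 340.106
Cutoffs: 471.867 ± 2·340.106 → [-208.3, 1152.1]
Outside: 1683 → excluded.
Retained (n=14): Σ = 5395, mean = 5395/14 = 385.357

385.4 ms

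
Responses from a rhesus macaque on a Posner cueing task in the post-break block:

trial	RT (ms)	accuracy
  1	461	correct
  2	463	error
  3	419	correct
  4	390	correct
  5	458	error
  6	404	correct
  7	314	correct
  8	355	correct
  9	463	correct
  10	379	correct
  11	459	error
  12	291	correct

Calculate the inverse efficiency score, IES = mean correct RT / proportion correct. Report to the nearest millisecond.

Correct trials (n=9): 461, 419, 390, 404, 314, 355, 463, 379, 291
Mean correct RT = 3476/9 = 386.2222 ms
Proportion correct = 9/12
IES = 386.2222 / (9/12) = 514.963 ms

515 ms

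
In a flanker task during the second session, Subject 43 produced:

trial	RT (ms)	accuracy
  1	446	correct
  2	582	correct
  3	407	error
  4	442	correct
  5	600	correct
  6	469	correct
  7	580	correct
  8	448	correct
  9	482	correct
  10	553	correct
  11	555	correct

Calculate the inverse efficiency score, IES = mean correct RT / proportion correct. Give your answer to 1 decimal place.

Correct trials (n=10): 446, 582, 442, 600, 469, 580, 448, 482, 553, 555
Mean correct RT = 5157/10 = 515.7000 ms
Proportion correct = 10/11
IES = 515.7000 / (10/11) = 567.270 ms

567.3 ms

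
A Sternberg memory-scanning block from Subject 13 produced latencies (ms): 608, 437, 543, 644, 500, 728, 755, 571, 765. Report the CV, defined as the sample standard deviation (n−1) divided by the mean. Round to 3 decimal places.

n = 9, Σ = 5551, M = 616.7778
Σ(x−M)² = 107759.556; s = √(107759.556/8) = 116.0601
CV = 116.0601 / 616.7778 = 0.18817

0.188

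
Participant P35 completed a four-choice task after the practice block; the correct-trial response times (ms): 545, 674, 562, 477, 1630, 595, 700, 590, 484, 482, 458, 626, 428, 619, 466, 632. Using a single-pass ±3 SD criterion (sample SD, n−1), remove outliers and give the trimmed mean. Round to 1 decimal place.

555.9 ms

n = 16, ΣRT = 9968, M = 623.000
Σ(x−M)² = 1184780.00; s = √(1184780.00/15) = 281.043
Cutoffs: 623.000 ± 3·281.043 → [-220.1, 1466.1]
Outside: 1630 → excluded.
Retained (n=15): Σ = 8338, mean = 8338/15 = 555.867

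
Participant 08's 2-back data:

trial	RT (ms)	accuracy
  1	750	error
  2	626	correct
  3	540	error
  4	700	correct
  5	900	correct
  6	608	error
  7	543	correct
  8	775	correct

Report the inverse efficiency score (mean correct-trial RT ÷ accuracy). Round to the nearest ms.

1134 ms

Correct trials (n=5): 626, 700, 900, 543, 775
Mean correct RT = 3544/5 = 708.8000 ms
Proportion correct = 5/8
IES = 708.8000 / (5/8) = 1134.080 ms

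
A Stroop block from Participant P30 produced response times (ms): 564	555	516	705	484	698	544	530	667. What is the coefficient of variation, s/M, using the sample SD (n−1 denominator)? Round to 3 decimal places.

0.142

n = 9, Σ = 5263, M = 584.7778
Σ(x−M)² = 54901.556; s = √(54901.556/8) = 82.8414
CV = 82.8414 / 584.7778 = 0.14166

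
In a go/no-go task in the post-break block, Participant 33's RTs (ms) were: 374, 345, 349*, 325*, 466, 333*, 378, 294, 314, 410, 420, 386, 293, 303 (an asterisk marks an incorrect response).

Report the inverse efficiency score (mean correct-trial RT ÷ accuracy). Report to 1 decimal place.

Correct trials (n=11): 374, 345, 466, 378, 294, 314, 410, 420, 386, 293, 303
Mean correct RT = 3983/11 = 362.0909 ms
Proportion correct = 11/14
IES = 362.0909 / (11/14) = 460.843 ms

460.8 ms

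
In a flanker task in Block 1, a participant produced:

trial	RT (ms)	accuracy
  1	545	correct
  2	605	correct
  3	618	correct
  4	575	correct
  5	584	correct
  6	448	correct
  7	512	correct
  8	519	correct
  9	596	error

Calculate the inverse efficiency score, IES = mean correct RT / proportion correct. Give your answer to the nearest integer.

620 ms

Correct trials (n=8): 545, 605, 618, 575, 584, 448, 512, 519
Mean correct RT = 4406/8 = 550.7500 ms
Proportion correct = 8/9
IES = 550.7500 / (8/9) = 619.594 ms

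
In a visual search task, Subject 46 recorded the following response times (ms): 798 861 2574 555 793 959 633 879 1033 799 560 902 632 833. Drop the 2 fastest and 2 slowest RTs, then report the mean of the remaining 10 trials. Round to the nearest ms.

809 ms

Sorted: 555, 560, 632, 633, 793, 798, 799, 833, 861, 879, 902, 959, 1033, 2574
Drop lowest 2 (555, 560) and highest 2 (1033, 2574)
Remaining (n=10): Σ = 8089, mean = 8089/10 = 808.900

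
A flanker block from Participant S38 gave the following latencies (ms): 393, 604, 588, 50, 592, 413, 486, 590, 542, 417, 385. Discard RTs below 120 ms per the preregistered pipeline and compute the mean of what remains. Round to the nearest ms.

501 ms

Excluded: 50
Retained (n=10): Σ = 5010
Mean = 5010/10 = 501.0000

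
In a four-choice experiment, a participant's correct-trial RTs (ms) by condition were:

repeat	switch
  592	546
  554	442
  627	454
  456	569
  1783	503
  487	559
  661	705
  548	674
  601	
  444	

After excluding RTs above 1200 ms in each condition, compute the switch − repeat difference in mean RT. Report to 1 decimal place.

repeat: exclude 1783
M(repeat) = 4970/9 = 552.222
M(switch) = 4452/8 = 556.500
Difference = 556.500 − 552.222 = 4.278 ms

4.3 ms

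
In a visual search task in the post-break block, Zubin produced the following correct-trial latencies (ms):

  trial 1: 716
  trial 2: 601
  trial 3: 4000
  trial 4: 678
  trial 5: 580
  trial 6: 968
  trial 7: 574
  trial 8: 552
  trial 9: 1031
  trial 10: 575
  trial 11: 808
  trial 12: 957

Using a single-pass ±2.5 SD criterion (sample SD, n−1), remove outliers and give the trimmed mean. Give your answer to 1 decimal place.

730.9 ms

n = 12, ΣRT = 12040, M = 1003.333
Σ(x−M)² = 10123310.67; s = √(10123310.67/11) = 959.323
Cutoffs: 1003.333 ± 2.5·959.323 → [-1395.0, 3401.6]
Outside: 4000 → excluded.
Retained (n=11): Σ = 8040, mean = 8040/11 = 730.909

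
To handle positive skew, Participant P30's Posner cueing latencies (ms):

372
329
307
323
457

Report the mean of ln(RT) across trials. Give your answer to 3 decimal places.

ln(RT): 5.9189, 5.7961, 5.7268, 5.7777, 6.1247
Σ ln(RT) = 29.3441
Mean = 29.3441/5 = 5.86883

5.869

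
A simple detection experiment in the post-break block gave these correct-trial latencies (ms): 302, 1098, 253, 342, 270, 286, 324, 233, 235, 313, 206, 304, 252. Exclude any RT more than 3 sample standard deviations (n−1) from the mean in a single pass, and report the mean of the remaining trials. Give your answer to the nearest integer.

277 ms

n = 13, ΣRT = 4418, M = 339.846
Σ(x−M)² = 641851.69; s = √(641851.69/12) = 231.274
Cutoffs: 339.846 ± 3·231.274 → [-354.0, 1033.7]
Outside: 1098 → excluded.
Retained (n=12): Σ = 3320, mean = 3320/12 = 276.667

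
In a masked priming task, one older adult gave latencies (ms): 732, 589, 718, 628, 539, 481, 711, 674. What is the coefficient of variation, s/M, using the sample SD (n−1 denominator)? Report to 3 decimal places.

n = 8, Σ = 5072, M = 634.0000
Σ(x−M)² = 58684.000; s = √(58684.000/7) = 91.5611
CV = 91.5611 / 634.0000 = 0.14442

0.144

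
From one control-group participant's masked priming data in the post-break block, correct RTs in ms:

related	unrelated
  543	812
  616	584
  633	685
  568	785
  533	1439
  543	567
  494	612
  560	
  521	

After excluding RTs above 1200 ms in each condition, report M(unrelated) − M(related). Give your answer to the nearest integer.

117 ms

unrelated: exclude 1439
M(related) = 5011/9 = 556.778
M(unrelated) = 4045/6 = 674.167
Difference = 674.167 − 556.778 = 117.389 ms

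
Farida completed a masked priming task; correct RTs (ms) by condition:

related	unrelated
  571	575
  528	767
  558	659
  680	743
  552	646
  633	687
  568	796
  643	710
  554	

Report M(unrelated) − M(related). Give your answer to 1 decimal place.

110.4 ms

M(related) = 5287/9 = 587.444
M(unrelated) = 5583/8 = 697.875
Difference = 697.875 − 587.444 = 110.431 ms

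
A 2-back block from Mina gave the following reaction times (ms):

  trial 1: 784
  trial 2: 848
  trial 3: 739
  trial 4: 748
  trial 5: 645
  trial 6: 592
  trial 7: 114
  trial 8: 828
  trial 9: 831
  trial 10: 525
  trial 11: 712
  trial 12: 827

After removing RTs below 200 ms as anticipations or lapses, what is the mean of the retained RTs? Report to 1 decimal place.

734.5 ms

Excluded: 114
Retained (n=11): Σ = 8079
Mean = 8079/11 = 734.4545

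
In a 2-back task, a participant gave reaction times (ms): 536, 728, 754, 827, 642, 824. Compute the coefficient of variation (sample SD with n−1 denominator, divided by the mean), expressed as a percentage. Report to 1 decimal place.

15.7%

n = 6, Σ = 4311, M = 718.5000
Σ(x−M)² = 63411.500; s = √(63411.500/5) = 112.6157
CV = 112.6157 / 718.5000 = 0.15674 = 15.674%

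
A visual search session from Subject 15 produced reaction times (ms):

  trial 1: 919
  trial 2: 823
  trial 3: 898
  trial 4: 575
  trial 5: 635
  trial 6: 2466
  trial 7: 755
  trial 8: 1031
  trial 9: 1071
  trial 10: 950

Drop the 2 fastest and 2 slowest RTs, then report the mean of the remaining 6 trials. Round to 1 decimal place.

896.0 ms

Sorted: 575, 635, 755, 823, 898, 919, 950, 1031, 1071, 2466
Drop lowest 2 (575, 635) and highest 2 (1071, 2466)
Remaining (n=6): Σ = 5376, mean = 5376/6 = 896.000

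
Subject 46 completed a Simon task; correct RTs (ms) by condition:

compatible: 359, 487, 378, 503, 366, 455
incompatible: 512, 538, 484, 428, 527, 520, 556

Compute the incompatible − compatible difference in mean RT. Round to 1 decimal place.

M(compatible) = 2548/6 = 424.667
M(incompatible) = 3565/7 = 509.286
Difference = 509.286 − 424.667 = 84.619 ms

84.6 ms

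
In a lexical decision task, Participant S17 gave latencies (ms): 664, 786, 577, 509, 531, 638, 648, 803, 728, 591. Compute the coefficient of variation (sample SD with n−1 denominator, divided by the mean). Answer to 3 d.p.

n = 10, Σ = 6475, M = 647.5000
Σ(x−M)² = 91122.500; s = √(91122.500/9) = 100.6217
CV = 100.6217 / 647.5000 = 0.15540

0.155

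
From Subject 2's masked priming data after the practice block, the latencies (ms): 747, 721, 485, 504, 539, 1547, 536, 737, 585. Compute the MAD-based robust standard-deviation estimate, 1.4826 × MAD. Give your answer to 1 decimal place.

148.3 ms

Sorted: 485, 504, 536, 539, 585, 721, 737, 747, 1547 → median = 585
|x − 585| sorted: 0, 46, 49, 81, 100, 136, 152, 162, 962 → MAD = 100
Robust SD ≈ 1.4826 × 100 = 148.260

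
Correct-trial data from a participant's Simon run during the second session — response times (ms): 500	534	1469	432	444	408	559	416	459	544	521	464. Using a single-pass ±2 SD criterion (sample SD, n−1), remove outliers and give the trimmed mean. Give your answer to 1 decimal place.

n = 12, ΣRT = 6750, M = 562.500
Σ(x−M)² = 925357.00; s = √(925357.00/11) = 290.040
Cutoffs: 562.500 ± 2·290.040 → [-17.6, 1142.6]
Outside: 1469 → excluded.
Retained (n=11): Σ = 5281, mean = 5281/11 = 480.091

480.1 ms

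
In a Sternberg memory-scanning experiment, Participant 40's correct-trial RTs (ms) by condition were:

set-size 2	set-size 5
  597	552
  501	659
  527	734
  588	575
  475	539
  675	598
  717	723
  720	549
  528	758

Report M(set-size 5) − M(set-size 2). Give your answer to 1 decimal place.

39.9 ms

M(set-size 2) = 5328/9 = 592.000
M(set-size 5) = 5687/9 = 631.889
Difference = 631.889 − 592.000 = 39.889 ms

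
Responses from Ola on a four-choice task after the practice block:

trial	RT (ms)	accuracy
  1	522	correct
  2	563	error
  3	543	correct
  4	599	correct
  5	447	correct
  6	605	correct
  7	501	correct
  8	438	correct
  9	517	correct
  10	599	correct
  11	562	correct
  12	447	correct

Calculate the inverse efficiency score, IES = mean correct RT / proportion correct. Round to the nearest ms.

Correct trials (n=11): 522, 543, 599, 447, 605, 501, 438, 517, 599, 562, 447
Mean correct RT = 5780/11 = 525.4545 ms
Proportion correct = 11/12
IES = 525.4545 / (11/12) = 573.223 ms

573 ms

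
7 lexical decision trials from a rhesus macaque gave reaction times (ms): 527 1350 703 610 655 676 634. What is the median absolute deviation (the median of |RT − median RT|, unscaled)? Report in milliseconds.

45 ms

Sorted: 527, 610, 634, 655, 676, 703, 1350 → median = 655
|x − 655|: 128, 695, 48, 45, 0, 21, 21
Sorted deviations: 0, 21, 21, 45, 48, 128, 695 → MAD = 45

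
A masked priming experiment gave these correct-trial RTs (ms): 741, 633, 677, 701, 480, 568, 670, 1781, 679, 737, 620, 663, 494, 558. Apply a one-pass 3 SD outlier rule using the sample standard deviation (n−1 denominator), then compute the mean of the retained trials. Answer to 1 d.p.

632.4 ms

n = 14, ΣRT = 10002, M = 714.429
Σ(x−M)² = 1311249.43; s = √(1311249.43/13) = 317.593
Cutoffs: 714.429 ± 3·317.593 → [-238.4, 1667.2]
Outside: 1781 → excluded.
Retained (n=13): Σ = 8221, mean = 8221/13 = 632.385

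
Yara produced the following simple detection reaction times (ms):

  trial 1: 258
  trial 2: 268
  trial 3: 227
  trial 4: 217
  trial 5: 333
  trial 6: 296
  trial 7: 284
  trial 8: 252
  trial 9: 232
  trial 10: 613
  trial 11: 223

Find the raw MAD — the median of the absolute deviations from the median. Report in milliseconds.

Sorted: 217, 223, 227, 232, 252, 258, 268, 284, 296, 333, 613 → median = 258
|x − 258|: 0, 10, 31, 41, 75, 38, 26, 6, 26, 355, 35
Sorted deviations: 0, 6, 10, 26, 26, 31, 35, 38, 41, 75, 355 → MAD = 31

31 ms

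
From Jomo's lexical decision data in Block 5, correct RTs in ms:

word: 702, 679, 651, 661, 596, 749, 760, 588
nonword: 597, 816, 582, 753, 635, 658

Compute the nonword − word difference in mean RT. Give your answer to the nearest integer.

0 ms

M(word) = 5386/8 = 673.250
M(nonword) = 4041/6 = 673.500
Difference = 673.500 − 673.250 = 0.250 ms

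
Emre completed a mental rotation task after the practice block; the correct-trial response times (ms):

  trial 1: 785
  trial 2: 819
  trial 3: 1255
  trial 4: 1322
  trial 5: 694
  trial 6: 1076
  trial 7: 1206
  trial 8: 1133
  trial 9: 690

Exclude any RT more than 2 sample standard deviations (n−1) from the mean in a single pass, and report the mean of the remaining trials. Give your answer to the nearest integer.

998 ms

n = 9, ΣRT = 8980, M = 997.778
Σ(x−M)² = 503287.56; s = √(503287.56/8) = 250.821
Cutoffs: 997.778 ± 2·250.821 → [496.1, 1499.4]
No RTs fall outside the cutoffs; all 9 retained. Mean = 8980/9 = 997.778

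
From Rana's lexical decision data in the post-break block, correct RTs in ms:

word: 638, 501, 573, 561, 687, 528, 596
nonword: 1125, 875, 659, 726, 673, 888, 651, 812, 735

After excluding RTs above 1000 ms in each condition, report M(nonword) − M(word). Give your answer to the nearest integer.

169 ms

nonword: exclude 1125
M(word) = 4084/7 = 583.429
M(nonword) = 6019/8 = 752.375
Difference = 752.375 − 583.429 = 168.946 ms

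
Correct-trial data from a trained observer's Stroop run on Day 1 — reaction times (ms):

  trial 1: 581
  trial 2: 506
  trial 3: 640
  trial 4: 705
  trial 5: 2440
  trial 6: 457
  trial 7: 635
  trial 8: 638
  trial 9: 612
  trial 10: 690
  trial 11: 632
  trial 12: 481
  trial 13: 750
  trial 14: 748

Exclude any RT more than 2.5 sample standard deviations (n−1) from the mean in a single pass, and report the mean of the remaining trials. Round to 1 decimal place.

n = 14, ΣRT = 10515, M = 751.071
Σ(x−M)² = 3178856.93; s = √(3178856.93/13) = 494.497
Cutoffs: 751.071 ± 2.5·494.497 → [-485.2, 1987.3]
Outside: 2440 → excluded.
Retained (n=13): Σ = 8075, mean = 8075/13 = 621.154

621.2 ms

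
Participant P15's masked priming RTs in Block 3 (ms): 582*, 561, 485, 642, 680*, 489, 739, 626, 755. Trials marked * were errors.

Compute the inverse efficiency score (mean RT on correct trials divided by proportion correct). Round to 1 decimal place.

Correct trials (n=7): 561, 485, 642, 489, 739, 626, 755
Mean correct RT = 4297/7 = 613.8571 ms
Proportion correct = 7/9
IES = 613.8571 / (7/9) = 789.245 ms

789.2 ms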